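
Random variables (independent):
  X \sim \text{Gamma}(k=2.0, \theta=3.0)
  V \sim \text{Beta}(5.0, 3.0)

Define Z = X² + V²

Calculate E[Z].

E[Z] = E[X²] + E[V²]
E[X²] = Var(X) + E[X]² = 18 + 36 = 54
E[V²] = Var(V) + E[V]² = 0.026041667 + 0.390625 = 0.41666667
E[Z] = 54 + 0.41666667 = 54.416667

54.416667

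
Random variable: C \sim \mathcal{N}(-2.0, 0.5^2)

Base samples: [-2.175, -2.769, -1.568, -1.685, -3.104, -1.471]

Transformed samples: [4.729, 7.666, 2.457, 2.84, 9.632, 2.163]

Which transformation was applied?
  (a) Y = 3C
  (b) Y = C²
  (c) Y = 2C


Checking option (b) Y = C²:
  C = -2.175 -> Y = 4.729 ✓
  C = -2.769 -> Y = 7.666 ✓
  C = -1.568 -> Y = 2.457 ✓
All samples match this transformation.

(b) C²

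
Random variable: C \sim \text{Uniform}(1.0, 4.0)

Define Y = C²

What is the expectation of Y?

Using E[X²] = Var(X) + (E[X])²:
E[C] = 2.5
Var(C) = (4 - 1)^2/12 = 0.75
E[C²] = 0.75 + 2.5² = 0.75 + 6.25 = 7

7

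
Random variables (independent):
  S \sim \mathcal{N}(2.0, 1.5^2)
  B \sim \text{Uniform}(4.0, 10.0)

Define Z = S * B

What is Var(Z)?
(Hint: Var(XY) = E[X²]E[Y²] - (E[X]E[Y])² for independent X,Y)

Var(XY) = E[X²]E[Y²] - (E[X]E[Y])²
E[S] = 2, Var(S) = 2.25
E[B] = 7, Var(B) = 3
E[S²] = 2.25 + 2² = 6.25
E[B²] = 3 + 7² = 52
Var(Z) = 6.25*52 - (2*7)²
= 325 - 196 = 129

129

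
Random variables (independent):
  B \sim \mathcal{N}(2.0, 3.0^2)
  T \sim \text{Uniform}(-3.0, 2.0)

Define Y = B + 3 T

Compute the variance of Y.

For independent RVs: Var(aX + bY) = a²Var(X) + b²Var(Y)
Var(B) = 9
Var(T) = 2.0833333
Var(Y) = 1²*9 + 3²*2.0833333
= 1*9 + 9*2.0833333 = 27.75

27.75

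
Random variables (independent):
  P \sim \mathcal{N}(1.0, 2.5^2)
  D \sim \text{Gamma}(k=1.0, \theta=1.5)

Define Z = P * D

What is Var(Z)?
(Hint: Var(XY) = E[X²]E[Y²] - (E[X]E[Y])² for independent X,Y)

Var(XY) = E[X²]E[Y²] - (E[X]E[Y])²
E[P] = 1, Var(P) = 6.25
E[D] = 1.5, Var(D) = 2.25
E[P²] = 6.25 + 1² = 7.25
E[D²] = 2.25 + 1.5² = 4.5
Var(Z) = 7.25*4.5 - (1*1.5)²
= 32.625 - 2.25 = 30.375

30.375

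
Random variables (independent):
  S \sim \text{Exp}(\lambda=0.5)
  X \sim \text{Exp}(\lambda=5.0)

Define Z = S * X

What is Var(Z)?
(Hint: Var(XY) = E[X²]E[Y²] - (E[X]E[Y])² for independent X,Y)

Var(XY) = E[X²]E[Y²] - (E[X]E[Y])²
E[S] = 2, Var(S) = 4
E[X] = 0.2, Var(X) = 0.04
E[S²] = 4 + 2² = 8
E[X²] = 0.04 + 0.2² = 0.08
Var(Z) = 8*0.08 - (2*0.2)²
= 0.64 - 0.16 = 0.48

0.48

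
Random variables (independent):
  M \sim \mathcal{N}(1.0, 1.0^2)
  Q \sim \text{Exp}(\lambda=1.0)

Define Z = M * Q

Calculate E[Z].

For independent RVs: E[XY] = E[X]*E[Y]
E[M] = 1
E[Q] = 1
E[Z] = 1 * 1 = 1

1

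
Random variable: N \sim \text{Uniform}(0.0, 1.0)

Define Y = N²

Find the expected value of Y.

Using E[X²] = Var(X) + (E[X])²:
E[N] = 0.5
Var(N) = (1 - 0)^2/12 = 0.083333333
E[N²] = 0.083333333 + 0.5² = 0.083333333 + 0.25 = 0.33333333

0.33333333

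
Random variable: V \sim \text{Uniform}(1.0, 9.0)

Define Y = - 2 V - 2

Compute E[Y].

For Y = -2V - 2:
E[Y] = -2 * E[V] - 2
E[V] = (1 + 9)/2 = 5
E[Y] = -2 * 5 - 2 = -12

-12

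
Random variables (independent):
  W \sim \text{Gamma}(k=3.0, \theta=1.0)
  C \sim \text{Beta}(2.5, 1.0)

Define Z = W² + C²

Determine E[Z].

E[Z] = E[W²] + E[C²]
E[W²] = Var(W) + E[W]² = 3 + 9 = 12
E[C²] = Var(C) + E[C]² = 0.045351474 + 0.51020408 = 0.55555556
E[Z] = 12 + 0.55555556 = 12.555556

12.555556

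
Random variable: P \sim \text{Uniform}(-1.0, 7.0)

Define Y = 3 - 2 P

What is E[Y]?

For Y = -2P + 3:
E[Y] = -2 * E[P] + 3
E[P] = (-1 + 7)/2 = 3
E[Y] = -2 * 3 + 3 = -3

-3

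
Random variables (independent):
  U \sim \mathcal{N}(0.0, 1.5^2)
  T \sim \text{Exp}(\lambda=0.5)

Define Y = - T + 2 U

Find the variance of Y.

For independent RVs: Var(aX + bY) = a²Var(X) + b²Var(Y)
Var(U) = 2.25
Var(T) = 4
Var(Y) = 2²*2.25 + (-1)²*4
= 4*2.25 + 1*4 = 13

13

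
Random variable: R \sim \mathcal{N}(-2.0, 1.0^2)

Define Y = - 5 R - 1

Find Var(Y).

For Y = aR + b: Var(Y) = a² * Var(R)
Var(R) = 1.0^2 = 1
Var(Y) = (-5)² * 1 = 25 * 1 = 25

25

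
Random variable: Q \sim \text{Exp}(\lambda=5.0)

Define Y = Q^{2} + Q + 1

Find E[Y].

E[Y] = 1*E[Q²] + 1*E[Q] + 1
E[Q] = 0.2
E[Q²] = Var(Q) + (E[Q])² = 0.04 + 0.04 = 0.08
E[Y] = 1*0.08 + 1*0.2 + 1 = 1.28

1.28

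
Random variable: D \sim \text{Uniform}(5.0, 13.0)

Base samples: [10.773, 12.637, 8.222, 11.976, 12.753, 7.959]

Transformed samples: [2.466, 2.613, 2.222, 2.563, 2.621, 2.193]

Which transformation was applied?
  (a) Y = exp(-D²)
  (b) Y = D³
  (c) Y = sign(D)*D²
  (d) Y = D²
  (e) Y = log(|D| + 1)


Checking option (e) Y = log(|D| + 1):
  D = 10.773 -> Y = 2.466 ✓
  D = 12.637 -> Y = 2.613 ✓
  D = 8.222 -> Y = 2.222 ✓
All samples match this transformation.

(e) log(|D| + 1)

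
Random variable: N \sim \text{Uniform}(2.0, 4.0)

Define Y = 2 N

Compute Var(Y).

For Y = aN + b: Var(Y) = a² * Var(N)
Var(N) = (4 - 2)^2/12 = 0.33333333
Var(Y) = 2² * 0.33333333 = 4 * 0.33333333 = 1.3333333

1.3333333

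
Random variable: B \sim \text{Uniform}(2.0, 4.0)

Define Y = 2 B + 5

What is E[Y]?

For Y = 2B + 5:
E[Y] = 2 * E[B] + 5
E[B] = (2 + 4)/2 = 3
E[Y] = 2 * 3 + 5 = 11

11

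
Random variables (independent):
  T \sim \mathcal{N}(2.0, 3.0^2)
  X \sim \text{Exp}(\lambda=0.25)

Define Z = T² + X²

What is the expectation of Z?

E[Z] = E[T²] + E[X²]
E[T²] = Var(T) + E[T]² = 9 + 4 = 13
E[X²] = Var(X) + E[X]² = 16 + 16 = 32
E[Z] = 13 + 32 = 45

45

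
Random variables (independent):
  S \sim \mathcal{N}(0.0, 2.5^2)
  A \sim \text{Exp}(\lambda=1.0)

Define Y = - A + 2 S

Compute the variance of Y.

For independent RVs: Var(aX + bY) = a²Var(X) + b²Var(Y)
Var(S) = 6.25
Var(A) = 1
Var(Y) = 2²*6.25 + (-1)²*1
= 4*6.25 + 1*1 = 26

26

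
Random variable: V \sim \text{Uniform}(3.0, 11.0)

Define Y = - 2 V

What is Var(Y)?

For Y = aV + b: Var(Y) = a² * Var(V)
Var(V) = (11 - 3)^2/12 = 5.3333333
Var(Y) = (-2)² * 5.3333333 = 4 * 5.3333333 = 21.333333

21.333333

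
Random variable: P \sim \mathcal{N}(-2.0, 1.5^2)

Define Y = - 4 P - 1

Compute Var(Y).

For Y = aP + b: Var(Y) = a² * Var(P)
Var(P) = 1.5^2 = 2.25
Var(Y) = (-4)² * 2.25 = 16 * 2.25 = 36

36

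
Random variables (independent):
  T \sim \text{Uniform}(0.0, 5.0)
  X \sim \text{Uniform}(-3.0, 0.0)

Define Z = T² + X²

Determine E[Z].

E[Z] = E[T²] + E[X²]
E[T²] = Var(T) + E[T]² = 2.0833333 + 6.25 = 8.3333333
E[X²] = Var(X) + E[X]² = 0.75 + 2.25 = 3
E[Z] = 8.3333333 + 3 = 11.333333

11.333333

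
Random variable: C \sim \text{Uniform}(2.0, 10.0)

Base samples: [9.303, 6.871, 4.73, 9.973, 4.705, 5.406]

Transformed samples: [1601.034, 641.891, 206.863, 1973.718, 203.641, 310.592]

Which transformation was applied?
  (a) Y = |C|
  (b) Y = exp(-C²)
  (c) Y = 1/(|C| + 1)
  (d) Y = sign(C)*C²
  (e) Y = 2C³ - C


Checking option (e) Y = 2C³ - C:
  C = 9.303 -> Y = 1601.034 ✓
  C = 6.871 -> Y = 641.891 ✓
  C = 4.73 -> Y = 206.863 ✓
All samples match this transformation.

(e) 2C³ - C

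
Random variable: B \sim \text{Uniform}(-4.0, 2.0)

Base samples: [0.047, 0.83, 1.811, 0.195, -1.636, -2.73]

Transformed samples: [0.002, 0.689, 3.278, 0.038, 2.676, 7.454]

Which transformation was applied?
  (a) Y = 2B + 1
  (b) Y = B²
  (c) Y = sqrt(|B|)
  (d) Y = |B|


Checking option (b) Y = B²:
  B = 0.047 -> Y = 0.002 ✓
  B = 0.83 -> Y = 0.689 ✓
  B = 1.811 -> Y = 3.278 ✓
All samples match this transformation.

(b) B²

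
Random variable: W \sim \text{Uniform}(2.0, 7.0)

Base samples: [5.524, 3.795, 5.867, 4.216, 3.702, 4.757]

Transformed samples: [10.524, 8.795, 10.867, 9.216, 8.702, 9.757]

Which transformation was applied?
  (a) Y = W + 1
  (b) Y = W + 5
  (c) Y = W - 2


Checking option (b) Y = W + 5:
  W = 5.524 -> Y = 10.524 ✓
  W = 3.795 -> Y = 8.795 ✓
  W = 5.867 -> Y = 10.867 ✓
All samples match this transformation.

(b) W + 5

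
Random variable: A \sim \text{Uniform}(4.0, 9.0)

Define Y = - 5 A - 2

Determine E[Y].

For Y = -5A - 2:
E[Y] = -5 * E[A] - 2
E[A] = (4 + 9)/2 = 6.5
E[Y] = -5 * 6.5 - 2 = -34.5

-34.5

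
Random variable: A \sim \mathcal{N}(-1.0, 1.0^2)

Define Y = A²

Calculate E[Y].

Using E[X²] = Var(X) + (E[X])²:
E[A] = -1
Var(A) = 1.0^2 = 1
E[A²] = 1 + (-1)² = 1 + 1 = 2

2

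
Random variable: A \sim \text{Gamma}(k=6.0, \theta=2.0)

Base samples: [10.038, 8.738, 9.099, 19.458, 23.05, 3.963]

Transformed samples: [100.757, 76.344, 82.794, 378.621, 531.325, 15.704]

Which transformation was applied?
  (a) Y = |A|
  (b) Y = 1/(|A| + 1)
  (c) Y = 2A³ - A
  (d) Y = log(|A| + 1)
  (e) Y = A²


Checking option (e) Y = A²:
  A = 10.038 -> Y = 100.757 ✓
  A = 8.738 -> Y = 76.344 ✓
  A = 9.099 -> Y = 82.794 ✓
All samples match this transformation.

(e) A²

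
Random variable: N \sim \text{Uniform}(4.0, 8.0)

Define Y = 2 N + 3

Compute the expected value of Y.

For Y = 2N + 3:
E[Y] = 2 * E[N] + 3
E[N] = (4 + 8)/2 = 6
E[Y] = 2 * 6 + 3 = 15

15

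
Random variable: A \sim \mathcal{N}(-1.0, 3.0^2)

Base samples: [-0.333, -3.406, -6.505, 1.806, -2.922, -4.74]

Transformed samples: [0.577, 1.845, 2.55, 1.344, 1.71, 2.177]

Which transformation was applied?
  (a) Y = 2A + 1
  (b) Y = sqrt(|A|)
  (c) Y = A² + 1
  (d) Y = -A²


Checking option (b) Y = sqrt(|A|):
  A = -0.333 -> Y = 0.577 ✓
  A = -3.406 -> Y = 1.845 ✓
  A = -6.505 -> Y = 2.55 ✓
All samples match this transformation.

(b) sqrt(|A|)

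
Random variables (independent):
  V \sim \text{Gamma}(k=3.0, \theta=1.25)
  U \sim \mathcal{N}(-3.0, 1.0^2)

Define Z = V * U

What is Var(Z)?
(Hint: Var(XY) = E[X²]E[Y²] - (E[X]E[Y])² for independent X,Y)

Var(XY) = E[X²]E[Y²] - (E[X]E[Y])²
E[V] = 3.75, Var(V) = 4.6875
E[U] = -3, Var(U) = 1
E[V²] = 4.6875 + 3.75² = 18.75
E[U²] = 1 + (-3)² = 10
Var(Z) = 18.75*10 - (3.75*(-3))²
= 187.5 - 126.5625 = 60.9375

60.9375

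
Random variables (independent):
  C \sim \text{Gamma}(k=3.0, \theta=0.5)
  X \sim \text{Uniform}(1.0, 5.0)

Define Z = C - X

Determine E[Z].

E[Z] = 1*E[C] - 1*E[X]
E[C] = 1.5
E[X] = 3
E[Z] = 1*1.5 - 1*3 = -1.5

-1.5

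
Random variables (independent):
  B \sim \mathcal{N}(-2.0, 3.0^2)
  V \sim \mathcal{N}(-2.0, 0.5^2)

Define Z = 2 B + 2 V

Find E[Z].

E[Z] = 2*E[B] + 2*E[V]
E[B] = -2
E[V] = -2
E[Z] = 2*(-2) + 2*(-2) = -8

-8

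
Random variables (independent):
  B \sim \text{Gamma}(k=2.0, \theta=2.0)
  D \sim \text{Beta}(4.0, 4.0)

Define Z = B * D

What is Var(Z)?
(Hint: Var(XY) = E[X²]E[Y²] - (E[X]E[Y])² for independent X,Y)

Var(XY) = E[X²]E[Y²] - (E[X]E[Y])²
E[B] = 4, Var(B) = 8
E[D] = 0.5, Var(D) = 0.027777778
E[B²] = 8 + 4² = 24
E[D²] = 0.027777778 + 0.5² = 0.27777778
Var(Z) = 24*0.27777778 - (4*0.5)²
= 6.6666667 - 4 = 2.6666667

2.6666667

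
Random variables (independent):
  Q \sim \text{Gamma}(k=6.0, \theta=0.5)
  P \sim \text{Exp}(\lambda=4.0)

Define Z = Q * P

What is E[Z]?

For independent RVs: E[XY] = E[X]*E[Y]
E[Q] = 3
E[P] = 0.25
E[Z] = 3 * 0.25 = 0.75

0.75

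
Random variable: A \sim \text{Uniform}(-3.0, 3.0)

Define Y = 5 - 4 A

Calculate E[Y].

For Y = -4A + 5:
E[Y] = -4 * E[A] + 5
E[A] = (-3 + 3)/2 = 0
E[Y] = -4 * 0 + 5 = 5

5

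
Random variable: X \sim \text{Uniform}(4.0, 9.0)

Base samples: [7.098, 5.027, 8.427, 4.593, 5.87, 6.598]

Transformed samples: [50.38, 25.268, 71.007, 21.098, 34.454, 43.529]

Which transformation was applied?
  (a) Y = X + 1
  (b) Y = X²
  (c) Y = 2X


Checking option (b) Y = X²:
  X = 7.098 -> Y = 50.38 ✓
  X = 5.027 -> Y = 25.268 ✓
  X = 8.427 -> Y = 71.007 ✓
All samples match this transformation.

(b) X²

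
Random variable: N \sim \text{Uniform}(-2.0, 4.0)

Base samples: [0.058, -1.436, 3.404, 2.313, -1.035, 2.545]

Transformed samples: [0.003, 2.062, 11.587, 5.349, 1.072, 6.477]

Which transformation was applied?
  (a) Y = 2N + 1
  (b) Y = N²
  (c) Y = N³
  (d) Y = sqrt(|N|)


Checking option (b) Y = N²:
  N = 0.058 -> Y = 0.003 ✓
  N = -1.436 -> Y = 2.062 ✓
  N = 3.404 -> Y = 11.587 ✓
All samples match this transformation.

(b) N²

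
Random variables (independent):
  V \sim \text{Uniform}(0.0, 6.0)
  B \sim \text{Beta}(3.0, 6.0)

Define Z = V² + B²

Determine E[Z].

E[Z] = E[V²] + E[B²]
E[V²] = Var(V) + E[V]² = 3 + 9 = 12
E[B²] = Var(B) + E[B]² = 0.022222222 + 0.11111111 = 0.13333333
E[Z] = 12 + 0.13333333 = 12.133333

12.133333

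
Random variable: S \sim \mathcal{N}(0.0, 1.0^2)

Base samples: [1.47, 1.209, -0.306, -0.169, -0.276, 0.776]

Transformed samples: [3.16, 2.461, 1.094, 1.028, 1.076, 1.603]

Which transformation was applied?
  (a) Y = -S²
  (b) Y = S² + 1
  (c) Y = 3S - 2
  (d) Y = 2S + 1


Checking option (b) Y = S² + 1:
  S = 1.47 -> Y = 3.16 ✓
  S = 1.209 -> Y = 2.461 ✓
  S = -0.306 -> Y = 1.094 ✓
All samples match this transformation.

(b) S² + 1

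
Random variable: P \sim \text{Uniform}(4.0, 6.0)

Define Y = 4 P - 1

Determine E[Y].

For Y = 4P - 1:
E[Y] = 4 * E[P] - 1
E[P] = (4 + 6)/2 = 5
E[Y] = 4 * 5 - 1 = 19

19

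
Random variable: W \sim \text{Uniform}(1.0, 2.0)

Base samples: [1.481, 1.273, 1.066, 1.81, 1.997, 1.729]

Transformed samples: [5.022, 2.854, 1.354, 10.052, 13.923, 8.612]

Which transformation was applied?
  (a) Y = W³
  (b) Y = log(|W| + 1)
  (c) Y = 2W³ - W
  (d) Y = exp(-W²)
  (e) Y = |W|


Checking option (c) Y = 2W³ - W:
  W = 1.481 -> Y = 5.022 ✓
  W = 1.273 -> Y = 2.854 ✓
  W = 1.066 -> Y = 1.354 ✓
All samples match this transformation.

(c) 2W³ - W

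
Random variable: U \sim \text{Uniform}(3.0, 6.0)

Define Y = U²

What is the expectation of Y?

E[U²] = Var(U) + (E[U])² = 0.75 + 20.25 = 21

21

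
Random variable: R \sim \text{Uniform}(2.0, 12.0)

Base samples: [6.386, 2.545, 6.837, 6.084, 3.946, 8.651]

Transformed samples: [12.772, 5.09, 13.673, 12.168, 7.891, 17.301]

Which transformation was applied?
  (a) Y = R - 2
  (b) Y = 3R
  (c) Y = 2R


Checking option (c) Y = 2R:
  R = 6.386 -> Y = 12.772 ✓
  R = 2.545 -> Y = 5.09 ✓
  R = 6.837 -> Y = 13.673 ✓
All samples match this transformation.

(c) 2R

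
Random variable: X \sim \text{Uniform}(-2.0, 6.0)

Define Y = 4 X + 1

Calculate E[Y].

For Y = 4X + 1:
E[Y] = 4 * E[X] + 1
E[X] = (-2 + 6)/2 = 2
E[Y] = 4 * 2 + 1 = 9

9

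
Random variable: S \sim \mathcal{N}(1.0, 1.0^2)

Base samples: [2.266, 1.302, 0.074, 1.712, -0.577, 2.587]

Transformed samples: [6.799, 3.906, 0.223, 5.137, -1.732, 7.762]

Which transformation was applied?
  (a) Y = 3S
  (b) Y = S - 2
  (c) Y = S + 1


Checking option (a) Y = 3S:
  S = 2.266 -> Y = 6.799 ✓
  S = 1.302 -> Y = 3.906 ✓
  S = 0.074 -> Y = 0.223 ✓
All samples match this transformation.

(a) 3S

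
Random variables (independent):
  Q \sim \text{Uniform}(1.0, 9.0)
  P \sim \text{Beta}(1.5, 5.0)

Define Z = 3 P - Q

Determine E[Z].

E[Z] = -1*E[Q] + 3*E[P]
E[Q] = 5
E[P] = 0.23076923
E[Z] = -1*5 + 3*0.23076923 = -4.3076923

-4.3076923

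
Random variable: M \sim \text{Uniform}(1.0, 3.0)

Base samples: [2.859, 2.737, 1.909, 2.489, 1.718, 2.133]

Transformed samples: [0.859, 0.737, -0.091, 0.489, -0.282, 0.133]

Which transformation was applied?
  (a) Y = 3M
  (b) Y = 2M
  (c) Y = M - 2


Checking option (c) Y = M - 2:
  M = 2.859 -> Y = 0.859 ✓
  M = 2.737 -> Y = 0.737 ✓
  M = 1.909 -> Y = -0.091 ✓
All samples match this transformation.

(c) M - 2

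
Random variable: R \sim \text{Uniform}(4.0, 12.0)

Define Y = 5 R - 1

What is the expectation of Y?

For Y = 5R - 1:
E[Y] = 5 * E[R] - 1
E[R] = (4 + 12)/2 = 8
E[Y] = 5 * 8 - 1 = 39

39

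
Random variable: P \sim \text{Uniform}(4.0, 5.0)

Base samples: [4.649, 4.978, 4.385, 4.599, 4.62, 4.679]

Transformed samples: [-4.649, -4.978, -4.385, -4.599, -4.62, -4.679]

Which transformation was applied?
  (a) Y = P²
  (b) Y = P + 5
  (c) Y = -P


Checking option (c) Y = -P:
  P = 4.649 -> Y = -4.649 ✓
  P = 4.978 -> Y = -4.978 ✓
  P = 4.385 -> Y = -4.385 ✓
All samples match this transformation.

(c) -P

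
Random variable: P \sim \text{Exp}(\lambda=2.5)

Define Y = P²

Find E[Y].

Using E[X²] = Var(X) + (E[X])²:
E[P] = 0.4
Var(P) = 1/2.5^2 = 0.16
E[P²] = 0.16 + 0.4² = 0.16 + 0.16 = 0.32

0.32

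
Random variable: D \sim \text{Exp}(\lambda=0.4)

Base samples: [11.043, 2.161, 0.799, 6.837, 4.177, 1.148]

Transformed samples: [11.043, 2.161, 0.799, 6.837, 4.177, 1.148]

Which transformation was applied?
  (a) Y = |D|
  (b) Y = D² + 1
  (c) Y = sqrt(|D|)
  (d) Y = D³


Checking option (a) Y = |D|:
  D = 11.043 -> Y = 11.043 ✓
  D = 2.161 -> Y = 2.161 ✓
  D = 0.799 -> Y = 0.799 ✓
All samples match this transformation.

(a) |D|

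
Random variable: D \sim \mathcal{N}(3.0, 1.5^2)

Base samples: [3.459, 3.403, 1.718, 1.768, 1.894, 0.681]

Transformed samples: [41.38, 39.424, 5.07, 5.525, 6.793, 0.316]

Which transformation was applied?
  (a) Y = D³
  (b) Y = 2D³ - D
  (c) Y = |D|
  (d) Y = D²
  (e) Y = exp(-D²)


Checking option (a) Y = D³:
  D = 3.459 -> Y = 41.38 ✓
  D = 3.403 -> Y = 39.424 ✓
  D = 1.718 -> Y = 5.07 ✓
All samples match this transformation.

(a) D³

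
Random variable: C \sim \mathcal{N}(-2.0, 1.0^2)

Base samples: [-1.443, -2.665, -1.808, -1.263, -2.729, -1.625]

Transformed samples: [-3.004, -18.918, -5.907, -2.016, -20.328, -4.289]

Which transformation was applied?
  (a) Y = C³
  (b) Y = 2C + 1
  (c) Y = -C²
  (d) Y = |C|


Checking option (a) Y = C³:
  C = -1.443 -> Y = -3.004 ✓
  C = -2.665 -> Y = -18.918 ✓
  C = -1.808 -> Y = -5.907 ✓
All samples match this transformation.

(a) C³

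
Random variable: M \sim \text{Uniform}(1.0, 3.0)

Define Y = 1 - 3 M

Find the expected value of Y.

For Y = -3M + 1:
E[Y] = -3 * E[M] + 1
E[M] = (1 + 3)/2 = 2
E[Y] = -3 * 2 + 1 = -5

-5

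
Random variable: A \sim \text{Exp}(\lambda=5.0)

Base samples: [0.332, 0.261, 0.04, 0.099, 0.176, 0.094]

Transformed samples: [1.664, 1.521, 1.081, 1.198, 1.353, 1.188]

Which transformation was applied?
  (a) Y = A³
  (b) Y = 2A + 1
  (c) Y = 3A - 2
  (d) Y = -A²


Checking option (b) Y = 2A + 1:
  A = 0.332 -> Y = 1.664 ✓
  A = 0.261 -> Y = 1.521 ✓
  A = 0.04 -> Y = 1.081 ✓
All samples match this transformation.

(b) 2A + 1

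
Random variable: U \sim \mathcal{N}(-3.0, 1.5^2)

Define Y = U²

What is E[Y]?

E[U²] = Var(U) + (E[U])² = 2.25 + 9 = 11.25

11.25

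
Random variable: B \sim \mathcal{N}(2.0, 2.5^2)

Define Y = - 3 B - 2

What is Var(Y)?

For Y = aB + b: Var(Y) = a² * Var(B)
Var(B) = 2.5^2 = 6.25
Var(Y) = (-3)² * 6.25 = 9 * 6.25 = 56.25

56.25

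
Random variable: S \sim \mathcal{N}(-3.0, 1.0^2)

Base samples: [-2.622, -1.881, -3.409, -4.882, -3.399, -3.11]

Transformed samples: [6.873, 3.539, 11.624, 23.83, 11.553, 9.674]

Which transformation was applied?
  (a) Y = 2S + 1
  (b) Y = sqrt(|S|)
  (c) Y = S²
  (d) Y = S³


Checking option (c) Y = S²:
  S = -2.622 -> Y = 6.873 ✓
  S = -1.881 -> Y = 3.539 ✓
  S = -3.409 -> Y = 11.624 ✓
All samples match this transformation.

(c) S²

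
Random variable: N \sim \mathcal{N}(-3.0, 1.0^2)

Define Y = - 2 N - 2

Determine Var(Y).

For Y = aN + b: Var(Y) = a² * Var(N)
Var(N) = 1.0^2 = 1
Var(Y) = (-2)² * 1 = 4 * 1 = 4

4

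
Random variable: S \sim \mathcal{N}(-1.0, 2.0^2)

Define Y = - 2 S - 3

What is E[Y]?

For Y = -2S - 3:
E[Y] = -2 * E[S] - 3
E[S] = -1.0 = -1
E[Y] = -2 * (-1) - 3 = -1

-1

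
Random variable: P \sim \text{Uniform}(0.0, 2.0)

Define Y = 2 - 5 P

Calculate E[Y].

For Y = -5P + 2:
E[Y] = -5 * E[P] + 2
E[P] = (0 + 2)/2 = 1
E[Y] = -5 * 1 + 2 = -3

-3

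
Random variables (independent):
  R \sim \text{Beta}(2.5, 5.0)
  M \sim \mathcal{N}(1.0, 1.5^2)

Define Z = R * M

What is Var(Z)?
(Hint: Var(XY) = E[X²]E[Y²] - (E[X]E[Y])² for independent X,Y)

Var(XY) = E[X²]E[Y²] - (E[X]E[Y])²
E[R] = 0.33333333, Var(R) = 0.026143791
E[M] = 1, Var(M) = 2.25
E[R²] = 0.026143791 + 0.33333333² = 0.1372549
E[M²] = 2.25 + 1² = 3.25
Var(Z) = 0.1372549*3.25 - (0.33333333*1)²
= 0.44607843 - 0.11111111 = 0.33496732

0.33496732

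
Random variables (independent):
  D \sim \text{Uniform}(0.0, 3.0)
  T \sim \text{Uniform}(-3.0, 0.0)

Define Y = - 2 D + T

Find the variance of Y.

For independent RVs: Var(aX + bY) = a²Var(X) + b²Var(Y)
Var(D) = 0.75
Var(T) = 0.75
Var(Y) = (-2)²*0.75 + 1²*0.75
= 4*0.75 + 1*0.75 = 3.75

3.75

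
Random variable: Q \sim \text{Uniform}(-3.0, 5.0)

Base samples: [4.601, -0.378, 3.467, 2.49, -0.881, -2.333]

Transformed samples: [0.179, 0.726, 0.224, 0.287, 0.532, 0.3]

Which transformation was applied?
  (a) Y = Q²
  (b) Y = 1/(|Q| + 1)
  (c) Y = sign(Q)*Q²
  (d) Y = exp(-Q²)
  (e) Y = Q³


Checking option (b) Y = 1/(|Q| + 1):
  Q = 4.601 -> Y = 0.179 ✓
  Q = -0.378 -> Y = 0.726 ✓
  Q = 3.467 -> Y = 0.224 ✓
All samples match this transformation.

(b) 1/(|Q| + 1)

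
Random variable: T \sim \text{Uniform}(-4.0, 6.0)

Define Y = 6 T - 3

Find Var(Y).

For Y = aT + b: Var(Y) = a² * Var(T)
Var(T) = (6 + 4)^2/12 = 8.3333333
Var(Y) = 6² * 8.3333333 = 36 * 8.3333333 = 300

300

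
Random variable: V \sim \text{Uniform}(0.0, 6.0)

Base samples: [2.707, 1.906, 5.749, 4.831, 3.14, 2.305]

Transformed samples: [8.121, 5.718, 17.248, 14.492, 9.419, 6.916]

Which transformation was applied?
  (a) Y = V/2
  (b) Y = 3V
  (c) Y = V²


Checking option (b) Y = 3V:
  V = 2.707 -> Y = 8.121 ✓
  V = 1.906 -> Y = 5.718 ✓
  V = 5.749 -> Y = 17.248 ✓
All samples match this transformation.

(b) 3V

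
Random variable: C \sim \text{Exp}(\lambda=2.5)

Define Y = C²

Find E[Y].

E[C²] = Var(C) + (E[C])² = 0.16 + 0.16 = 0.32

0.32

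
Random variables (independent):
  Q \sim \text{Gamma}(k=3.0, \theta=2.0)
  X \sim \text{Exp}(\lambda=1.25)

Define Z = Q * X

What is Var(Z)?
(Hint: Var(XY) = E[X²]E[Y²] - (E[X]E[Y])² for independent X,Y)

Var(XY) = E[X²]E[Y²] - (E[X]E[Y])²
E[Q] = 6, Var(Q) = 12
E[X] = 0.8, Var(X) = 0.64
E[Q²] = 12 + 6² = 48
E[X²] = 0.64 + 0.8² = 1.28
Var(Z) = 48*1.28 - (6*0.8)²
= 61.44 - 23.04 = 38.4

38.4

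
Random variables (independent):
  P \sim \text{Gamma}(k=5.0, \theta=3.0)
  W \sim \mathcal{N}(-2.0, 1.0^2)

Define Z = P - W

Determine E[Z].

E[Z] = 1*E[P] - 1*E[W]
E[P] = 15
E[W] = -2
E[Z] = 1*15 - 1*(-2) = 17

17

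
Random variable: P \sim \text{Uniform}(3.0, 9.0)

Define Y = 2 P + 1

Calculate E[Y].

For Y = 2P + 1:
E[Y] = 2 * E[P] + 1
E[P] = (3 + 9)/2 = 6
E[Y] = 2 * 6 + 1 = 13

13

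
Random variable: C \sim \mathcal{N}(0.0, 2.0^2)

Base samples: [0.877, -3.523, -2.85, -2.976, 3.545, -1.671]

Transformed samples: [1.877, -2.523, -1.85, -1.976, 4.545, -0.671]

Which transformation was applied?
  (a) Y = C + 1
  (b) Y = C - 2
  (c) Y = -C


Checking option (a) Y = C + 1:
  C = 0.877 -> Y = 1.877 ✓
  C = -3.523 -> Y = -2.523 ✓
  C = -2.85 -> Y = -1.85 ✓
All samples match this transformation.

(a) C + 1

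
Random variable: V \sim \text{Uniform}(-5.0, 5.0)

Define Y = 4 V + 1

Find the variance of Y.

For Y = aV + b: Var(Y) = a² * Var(V)
Var(V) = (5 + 5)^2/12 = 8.3333333
Var(Y) = 4² * 8.3333333 = 16 * 8.3333333 = 133.33333

133.33333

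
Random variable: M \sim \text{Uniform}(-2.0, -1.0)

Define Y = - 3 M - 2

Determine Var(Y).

For Y = aM + b: Var(Y) = a² * Var(M)
Var(M) = (-1 + 2)^2/12 = 0.083333333
Var(Y) = (-3)² * 0.083333333 = 9 * 0.083333333 = 0.75

0.75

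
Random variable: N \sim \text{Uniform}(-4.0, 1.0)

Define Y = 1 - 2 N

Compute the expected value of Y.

For Y = -2N + 1:
E[Y] = -2 * E[N] + 1
E[N] = (-4 + 1)/2 = -1.5
E[Y] = -2 * (-1.5) + 1 = 4

4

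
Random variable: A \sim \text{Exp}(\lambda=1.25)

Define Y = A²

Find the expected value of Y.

E[A²] = Var(A) + (E[A])² = 0.64 + 0.64 = 1.28

1.28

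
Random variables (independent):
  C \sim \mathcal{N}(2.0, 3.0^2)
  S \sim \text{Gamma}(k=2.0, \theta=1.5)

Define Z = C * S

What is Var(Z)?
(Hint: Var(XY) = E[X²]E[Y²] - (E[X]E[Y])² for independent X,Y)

Var(XY) = E[X²]E[Y²] - (E[X]E[Y])²
E[C] = 2, Var(C) = 9
E[S] = 3, Var(S) = 4.5
E[C²] = 9 + 2² = 13
E[S²] = 4.5 + 3² = 13.5
Var(Z) = 13*13.5 - (2*3)²
= 175.5 - 36 = 139.5

139.5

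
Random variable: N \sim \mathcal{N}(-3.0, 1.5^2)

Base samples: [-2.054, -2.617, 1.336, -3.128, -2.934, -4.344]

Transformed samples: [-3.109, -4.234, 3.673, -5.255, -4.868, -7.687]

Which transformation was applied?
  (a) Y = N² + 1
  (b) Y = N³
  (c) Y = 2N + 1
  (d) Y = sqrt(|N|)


Checking option (c) Y = 2N + 1:
  N = -2.054 -> Y = -3.109 ✓
  N = -2.617 -> Y = -4.234 ✓
  N = 1.336 -> Y = 3.673 ✓
All samples match this transformation.

(c) 2N + 1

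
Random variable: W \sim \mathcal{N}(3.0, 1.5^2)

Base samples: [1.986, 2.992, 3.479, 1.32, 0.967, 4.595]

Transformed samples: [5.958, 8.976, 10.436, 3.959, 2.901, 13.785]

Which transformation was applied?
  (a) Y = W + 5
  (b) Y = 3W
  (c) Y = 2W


Checking option (b) Y = 3W:
  W = 1.986 -> Y = 5.958 ✓
  W = 2.992 -> Y = 8.976 ✓
  W = 3.479 -> Y = 10.436 ✓
All samples match this transformation.

(b) 3W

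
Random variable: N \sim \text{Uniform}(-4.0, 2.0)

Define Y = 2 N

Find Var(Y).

For Y = aN + b: Var(Y) = a² * Var(N)
Var(N) = (2 + 4)^2/12 = 3
Var(Y) = 2² * 3 = 4 * 3 = 12

12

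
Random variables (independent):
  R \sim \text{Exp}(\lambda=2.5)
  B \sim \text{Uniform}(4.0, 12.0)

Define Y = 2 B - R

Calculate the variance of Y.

For independent RVs: Var(aX + bY) = a²Var(X) + b²Var(Y)
Var(R) = 0.16
Var(B) = 5.3333333
Var(Y) = (-1)²*0.16 + 2²*5.3333333
= 1*0.16 + 4*5.3333333 = 21.493333

21.493333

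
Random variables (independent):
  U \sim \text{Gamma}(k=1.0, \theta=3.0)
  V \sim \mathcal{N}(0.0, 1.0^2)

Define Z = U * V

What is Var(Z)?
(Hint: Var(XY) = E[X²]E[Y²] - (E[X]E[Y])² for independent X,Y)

Var(XY) = E[X²]E[Y²] - (E[X]E[Y])²
E[U] = 3, Var(U) = 9
E[V] = 0, Var(V) = 1
E[U²] = 9 + 3² = 18
E[V²] = 1 + 0² = 1
Var(Z) = 18*1 - (3*0)²
= 18 - 0 = 18

18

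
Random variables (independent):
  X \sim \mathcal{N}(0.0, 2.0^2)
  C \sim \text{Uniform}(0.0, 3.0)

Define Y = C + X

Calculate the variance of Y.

For independent RVs: Var(aX + bY) = a²Var(X) + b²Var(Y)
Var(X) = 4
Var(C) = 0.75
Var(Y) = 1²*4 + 1²*0.75
= 1*4 + 1*0.75 = 4.75

4.75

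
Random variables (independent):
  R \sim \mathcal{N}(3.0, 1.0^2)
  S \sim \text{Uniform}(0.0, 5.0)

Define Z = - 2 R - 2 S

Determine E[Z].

E[Z] = -2*E[R] - 2*E[S]
E[R] = 3
E[S] = 2.5
E[Z] = -2*3 - 2*2.5 = -11

-11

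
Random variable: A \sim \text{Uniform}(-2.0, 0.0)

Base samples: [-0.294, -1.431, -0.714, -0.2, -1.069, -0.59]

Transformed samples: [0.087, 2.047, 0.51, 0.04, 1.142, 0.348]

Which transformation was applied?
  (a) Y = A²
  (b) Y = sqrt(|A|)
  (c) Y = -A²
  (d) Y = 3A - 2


Checking option (a) Y = A²:
  A = -0.294 -> Y = 0.087 ✓
  A = -1.431 -> Y = 2.047 ✓
  A = -0.714 -> Y = 0.51 ✓
All samples match this transformation.

(a) A²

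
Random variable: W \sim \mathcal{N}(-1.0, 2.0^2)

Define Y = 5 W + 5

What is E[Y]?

For Y = 5W + 5:
E[Y] = 5 * E[W] + 5
E[W] = -1.0 = -1
E[Y] = 5 * (-1) + 5 = 0

0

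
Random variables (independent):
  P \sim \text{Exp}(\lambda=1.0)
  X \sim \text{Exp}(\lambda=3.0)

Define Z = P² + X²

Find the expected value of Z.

E[Z] = E[P²] + E[X²]
E[P²] = Var(P) + E[P]² = 1 + 1 = 2
E[X²] = Var(X) + E[X]² = 0.11111111 + 0.11111111 = 0.22222222
E[Z] = 2 + 0.22222222 = 2.2222222

2.2222222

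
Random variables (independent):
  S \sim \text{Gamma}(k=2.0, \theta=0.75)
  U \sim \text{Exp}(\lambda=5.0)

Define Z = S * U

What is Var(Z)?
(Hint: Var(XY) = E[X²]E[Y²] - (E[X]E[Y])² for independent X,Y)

Var(XY) = E[X²]E[Y²] - (E[X]E[Y])²
E[S] = 1.5, Var(S) = 1.125
E[U] = 0.2, Var(U) = 0.04
E[S²] = 1.125 + 1.5² = 3.375
E[U²] = 0.04 + 0.2² = 0.08
Var(Z) = 3.375*0.08 - (1.5*0.2)²
= 0.27 - 0.09 = 0.18

0.18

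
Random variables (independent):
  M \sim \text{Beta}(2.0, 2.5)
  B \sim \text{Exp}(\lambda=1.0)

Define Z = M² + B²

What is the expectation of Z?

E[Z] = E[M²] + E[B²]
E[M²] = Var(M) + E[M]² = 0.044893378 + 0.19753086 = 0.24242424
E[B²] = Var(B) + E[B]² = 1 + 1 = 2
E[Z] = 0.24242424 + 2 = 2.2424242

2.2424242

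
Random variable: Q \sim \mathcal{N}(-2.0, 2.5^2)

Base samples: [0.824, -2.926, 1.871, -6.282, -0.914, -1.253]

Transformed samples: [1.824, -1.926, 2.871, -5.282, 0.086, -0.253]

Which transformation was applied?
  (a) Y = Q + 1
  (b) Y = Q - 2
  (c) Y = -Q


Checking option (a) Y = Q + 1:
  Q = 0.824 -> Y = 1.824 ✓
  Q = -2.926 -> Y = -1.926 ✓
  Q = 1.871 -> Y = 2.871 ✓
All samples match this transformation.

(a) Q + 1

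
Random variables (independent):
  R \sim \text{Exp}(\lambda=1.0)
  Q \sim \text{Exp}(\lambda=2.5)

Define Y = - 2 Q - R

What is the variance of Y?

For independent RVs: Var(aX + bY) = a²Var(X) + b²Var(Y)
Var(R) = 1
Var(Q) = 0.16
Var(Y) = (-1)²*1 + (-2)²*0.16
= 1*1 + 4*0.16 = 1.64

1.64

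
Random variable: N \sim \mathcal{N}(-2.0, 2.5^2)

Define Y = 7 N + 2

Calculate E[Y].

For Y = 7N + 2:
E[Y] = 7 * E[N] + 2
E[N] = -2.0 = -2
E[Y] = 7 * (-2) + 2 = -12

-12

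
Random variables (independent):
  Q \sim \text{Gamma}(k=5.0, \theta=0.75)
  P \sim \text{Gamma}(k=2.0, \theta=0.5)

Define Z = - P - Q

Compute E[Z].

E[Z] = -1*E[Q] - 1*E[P]
E[Q] = 3.75
E[P] = 1
E[Z] = -1*3.75 - 1*1 = -4.75

-4.75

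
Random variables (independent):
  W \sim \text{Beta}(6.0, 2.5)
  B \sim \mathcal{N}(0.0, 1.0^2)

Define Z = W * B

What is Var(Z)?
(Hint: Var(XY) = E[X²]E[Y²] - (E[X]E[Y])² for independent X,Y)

Var(XY) = E[X²]E[Y²] - (E[X]E[Y])²
E[W] = 0.70588235, Var(W) = 0.021853943
E[B] = 0, Var(B) = 1
E[W²] = 0.021853943 + 0.70588235² = 0.52012384
E[B²] = 1 + 0² = 1
Var(Z) = 0.52012384*1 - (0.70588235*0)²
= 0.52012384 - 0 = 0.52012384

0.52012384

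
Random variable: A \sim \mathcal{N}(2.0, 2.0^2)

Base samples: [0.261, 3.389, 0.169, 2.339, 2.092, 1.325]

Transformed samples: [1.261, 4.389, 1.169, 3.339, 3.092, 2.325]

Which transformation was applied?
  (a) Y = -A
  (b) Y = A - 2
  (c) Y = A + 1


Checking option (c) Y = A + 1:
  A = 0.261 -> Y = 1.261 ✓
  A = 3.389 -> Y = 4.389 ✓
  A = 0.169 -> Y = 1.169 ✓
All samples match this transformation.

(c) A + 1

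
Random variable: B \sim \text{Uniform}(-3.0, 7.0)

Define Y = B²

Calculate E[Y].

Using E[X²] = Var(X) + (E[X])²:
E[B] = 2
Var(B) = (7 + 3)^2/12 = 8.3333333
E[B²] = 8.3333333 + 2² = 8.3333333 + 4 = 12.333333

12.333333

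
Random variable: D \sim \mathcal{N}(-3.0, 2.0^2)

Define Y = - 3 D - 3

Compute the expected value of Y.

For Y = -3D - 3:
E[Y] = -3 * E[D] - 3
E[D] = -3.0 = -3
E[Y] = -3 * (-3) - 3 = 6

6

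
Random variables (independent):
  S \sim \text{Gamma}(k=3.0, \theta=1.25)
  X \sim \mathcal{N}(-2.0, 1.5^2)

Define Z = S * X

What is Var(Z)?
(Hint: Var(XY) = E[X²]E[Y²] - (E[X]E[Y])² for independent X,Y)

Var(XY) = E[X²]E[Y²] - (E[X]E[Y])²
E[S] = 3.75, Var(S) = 4.6875
E[X] = -2, Var(X) = 2.25
E[S²] = 4.6875 + 3.75² = 18.75
E[X²] = 2.25 + (-2)² = 6.25
Var(Z) = 18.75*6.25 - (3.75*(-2))²
= 117.1875 - 56.25 = 60.9375

60.9375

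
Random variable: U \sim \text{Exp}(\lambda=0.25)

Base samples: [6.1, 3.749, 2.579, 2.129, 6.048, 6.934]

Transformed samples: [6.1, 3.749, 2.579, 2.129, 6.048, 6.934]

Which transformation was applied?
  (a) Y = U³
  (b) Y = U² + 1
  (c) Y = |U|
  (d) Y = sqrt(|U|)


Checking option (c) Y = |U|:
  U = 6.1 -> Y = 6.1 ✓
  U = 3.749 -> Y = 3.749 ✓
  U = 2.579 -> Y = 2.579 ✓
All samples match this transformation.

(c) |U|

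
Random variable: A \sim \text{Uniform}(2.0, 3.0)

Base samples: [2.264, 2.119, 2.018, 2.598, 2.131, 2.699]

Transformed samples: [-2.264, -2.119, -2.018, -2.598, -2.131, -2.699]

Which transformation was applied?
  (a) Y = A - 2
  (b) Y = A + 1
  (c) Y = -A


Checking option (c) Y = -A:
  A = 2.264 -> Y = -2.264 ✓
  A = 2.119 -> Y = -2.119 ✓
  A = 2.018 -> Y = -2.018 ✓
All samples match this transformation.

(c) -A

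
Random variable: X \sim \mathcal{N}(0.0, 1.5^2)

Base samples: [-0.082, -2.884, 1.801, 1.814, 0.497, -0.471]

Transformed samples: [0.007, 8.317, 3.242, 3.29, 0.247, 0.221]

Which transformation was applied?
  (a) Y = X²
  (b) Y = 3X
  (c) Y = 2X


Checking option (a) Y = X²:
  X = -0.082 -> Y = 0.007 ✓
  X = -2.884 -> Y = 8.317 ✓
  X = 1.801 -> Y = 3.242 ✓
All samples match this transformation.

(a) X²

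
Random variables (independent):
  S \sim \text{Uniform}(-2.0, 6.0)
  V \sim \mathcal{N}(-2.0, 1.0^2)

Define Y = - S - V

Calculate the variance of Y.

For independent RVs: Var(aX + bY) = a²Var(X) + b²Var(Y)
Var(S) = 5.3333333
Var(V) = 1
Var(Y) = (-1)²*5.3333333 + (-1)²*1
= 1*5.3333333 + 1*1 = 6.3333333

6.3333333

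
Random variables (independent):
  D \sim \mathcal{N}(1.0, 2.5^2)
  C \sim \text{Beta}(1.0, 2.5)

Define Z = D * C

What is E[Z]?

For independent RVs: E[XY] = E[X]*E[Y]
E[D] = 1
E[C] = 0.28571429
E[Z] = 1 * 0.28571429 = 0.28571429

0.28571429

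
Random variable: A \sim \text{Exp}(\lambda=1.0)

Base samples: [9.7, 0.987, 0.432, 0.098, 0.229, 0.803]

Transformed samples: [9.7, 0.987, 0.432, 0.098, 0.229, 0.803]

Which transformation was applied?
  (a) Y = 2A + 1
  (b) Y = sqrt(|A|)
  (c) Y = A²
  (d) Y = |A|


Checking option (d) Y = |A|:
  A = 9.7 -> Y = 9.7 ✓
  A = 0.987 -> Y = 0.987 ✓
  A = 0.432 -> Y = 0.432 ✓
All samples match this transformation.

(d) |A|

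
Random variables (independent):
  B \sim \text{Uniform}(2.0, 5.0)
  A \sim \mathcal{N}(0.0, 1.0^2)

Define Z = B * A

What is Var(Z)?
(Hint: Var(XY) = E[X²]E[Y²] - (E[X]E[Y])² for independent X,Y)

Var(XY) = E[X²]E[Y²] - (E[X]E[Y])²
E[B] = 3.5, Var(B) = 0.75
E[A] = 0, Var(A) = 1
E[B²] = 0.75 + 3.5² = 13
E[A²] = 1 + 0² = 1
Var(Z) = 13*1 - (3.5*0)²
= 13 - 0 = 13

13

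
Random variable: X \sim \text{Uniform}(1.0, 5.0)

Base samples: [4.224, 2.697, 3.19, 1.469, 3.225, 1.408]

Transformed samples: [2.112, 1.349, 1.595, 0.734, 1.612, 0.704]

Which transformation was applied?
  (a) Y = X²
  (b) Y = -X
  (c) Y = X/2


Checking option (c) Y = X/2:
  X = 4.224 -> Y = 2.112 ✓
  X = 2.697 -> Y = 1.349 ✓
  X = 3.19 -> Y = 1.595 ✓
All samples match this transformation.

(c) X/2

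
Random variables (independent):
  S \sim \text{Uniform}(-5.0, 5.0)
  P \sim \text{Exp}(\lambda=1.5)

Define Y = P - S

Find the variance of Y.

For independent RVs: Var(aX + bY) = a²Var(X) + b²Var(Y)
Var(S) = 8.3333333
Var(P) = 0.44444444
Var(Y) = (-1)²*8.3333333 + 1²*0.44444444
= 1*8.3333333 + 1*0.44444444 = 8.7777778

8.7777778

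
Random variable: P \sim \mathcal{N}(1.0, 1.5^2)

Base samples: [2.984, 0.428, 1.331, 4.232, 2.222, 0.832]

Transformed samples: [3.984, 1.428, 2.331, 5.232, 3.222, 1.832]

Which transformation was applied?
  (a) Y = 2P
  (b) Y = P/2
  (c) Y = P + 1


Checking option (c) Y = P + 1:
  P = 2.984 -> Y = 3.984 ✓
  P = 0.428 -> Y = 1.428 ✓
  P = 1.331 -> Y = 2.331 ✓
All samples match this transformation.

(c) P + 1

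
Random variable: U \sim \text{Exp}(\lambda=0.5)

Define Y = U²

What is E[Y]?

Using E[X²] = Var(X) + (E[X])²:
E[U] = 2
Var(U) = 1/0.5^2 = 4
E[U²] = 4 + 2² = 4 + 4 = 8

8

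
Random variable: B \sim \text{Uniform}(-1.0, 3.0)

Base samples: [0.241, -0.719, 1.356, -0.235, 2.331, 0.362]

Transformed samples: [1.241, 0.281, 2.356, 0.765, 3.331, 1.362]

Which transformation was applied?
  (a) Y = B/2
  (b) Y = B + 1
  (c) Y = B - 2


Checking option (b) Y = B + 1:
  B = 0.241 -> Y = 1.241 ✓
  B = -0.719 -> Y = 0.281 ✓
  B = 1.356 -> Y = 2.356 ✓
All samples match this transformation.

(b) B + 1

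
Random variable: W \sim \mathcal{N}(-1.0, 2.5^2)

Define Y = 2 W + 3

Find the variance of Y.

For Y = aW + b: Var(Y) = a² * Var(W)
Var(W) = 2.5^2 = 6.25
Var(Y) = 2² * 6.25 = 4 * 6.25 = 25

25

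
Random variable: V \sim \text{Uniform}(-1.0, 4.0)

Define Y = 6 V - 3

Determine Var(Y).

For Y = aV + b: Var(Y) = a² * Var(V)
Var(V) = (4 + 1)^2/12 = 2.0833333
Var(Y) = 6² * 2.0833333 = 36 * 2.0833333 = 75

75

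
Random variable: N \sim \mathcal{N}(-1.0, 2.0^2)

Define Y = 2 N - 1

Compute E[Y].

For Y = 2N - 1:
E[Y] = 2 * E[N] - 1
E[N] = -1.0 = -1
E[Y] = 2 * (-1) - 1 = -3

-3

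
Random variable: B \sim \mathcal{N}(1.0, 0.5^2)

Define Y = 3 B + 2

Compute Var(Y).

For Y = aB + b: Var(Y) = a² * Var(B)
Var(B) = 0.5^2 = 0.25
Var(Y) = 3² * 0.25 = 9 * 0.25 = 2.25

2.25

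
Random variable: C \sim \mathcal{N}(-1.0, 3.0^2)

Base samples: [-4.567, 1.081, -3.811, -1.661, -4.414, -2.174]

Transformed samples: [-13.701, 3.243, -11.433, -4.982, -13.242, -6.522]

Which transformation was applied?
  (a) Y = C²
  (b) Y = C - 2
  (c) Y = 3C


Checking option (c) Y = 3C:
  C = -4.567 -> Y = -13.701 ✓
  C = 1.081 -> Y = 3.243 ✓
  C = -3.811 -> Y = -11.433 ✓
All samples match this transformation.

(c) 3C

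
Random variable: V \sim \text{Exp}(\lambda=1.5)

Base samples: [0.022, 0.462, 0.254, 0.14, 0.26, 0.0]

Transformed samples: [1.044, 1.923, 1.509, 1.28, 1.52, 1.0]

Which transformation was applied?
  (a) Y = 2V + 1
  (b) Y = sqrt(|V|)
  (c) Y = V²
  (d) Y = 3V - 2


Checking option (a) Y = 2V + 1:
  V = 0.022 -> Y = 1.044 ✓
  V = 0.462 -> Y = 1.923 ✓
  V = 0.254 -> Y = 1.509 ✓
All samples match this transformation.

(a) 2V + 1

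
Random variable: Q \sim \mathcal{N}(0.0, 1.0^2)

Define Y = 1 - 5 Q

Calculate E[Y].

For Y = -5Q + 1:
E[Y] = -5 * E[Q] + 1
E[Q] = 0.0 = 0
E[Y] = -5 * 0 + 1 = 1

1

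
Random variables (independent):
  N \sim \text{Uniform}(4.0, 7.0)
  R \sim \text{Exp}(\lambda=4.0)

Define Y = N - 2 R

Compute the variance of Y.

For independent RVs: Var(aX + bY) = a²Var(X) + b²Var(Y)
Var(N) = 0.75
Var(R) = 0.0625
Var(Y) = 1²*0.75 + (-2)²*0.0625
= 1*0.75 + 4*0.0625 = 1

1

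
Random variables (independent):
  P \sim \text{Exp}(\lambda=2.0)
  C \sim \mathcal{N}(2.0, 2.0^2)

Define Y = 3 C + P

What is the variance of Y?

For independent RVs: Var(aX + bY) = a²Var(X) + b²Var(Y)
Var(P) = 0.25
Var(C) = 4
Var(Y) = 1²*0.25 + 3²*4
= 1*0.25 + 9*4 = 36.25

36.25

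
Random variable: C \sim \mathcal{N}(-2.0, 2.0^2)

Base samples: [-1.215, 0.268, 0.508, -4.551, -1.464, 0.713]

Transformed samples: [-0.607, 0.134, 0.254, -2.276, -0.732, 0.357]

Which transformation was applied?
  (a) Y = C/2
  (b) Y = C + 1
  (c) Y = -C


Checking option (a) Y = C/2:
  C = -1.215 -> Y = -0.607 ✓
  C = 0.268 -> Y = 0.134 ✓
  C = 0.508 -> Y = 0.254 ✓
All samples match this transformation.

(a) C/2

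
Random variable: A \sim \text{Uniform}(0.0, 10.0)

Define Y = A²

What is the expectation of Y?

Using E[X²] = Var(X) + (E[X])²:
E[A] = 5
Var(A) = (10 - 0)^2/12 = 8.3333333
E[A²] = 8.3333333 + 5² = 8.3333333 + 25 = 33.333333

33.333333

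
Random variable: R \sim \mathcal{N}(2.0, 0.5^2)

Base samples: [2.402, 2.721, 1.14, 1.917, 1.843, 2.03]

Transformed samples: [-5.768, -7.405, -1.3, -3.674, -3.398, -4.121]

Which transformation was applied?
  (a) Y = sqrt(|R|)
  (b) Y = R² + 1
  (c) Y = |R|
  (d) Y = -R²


Checking option (d) Y = -R²:
  R = 2.402 -> Y = -5.768 ✓
  R = 2.721 -> Y = -7.405 ✓
  R = 1.14 -> Y = -1.3 ✓
All samples match this transformation.

(d) -R²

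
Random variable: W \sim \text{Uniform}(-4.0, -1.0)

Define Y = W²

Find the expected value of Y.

Using E[X²] = Var(X) + (E[X])²:
E[W] = -2.5
Var(W) = (-1 + 4)^2/12 = 0.75
E[W²] = 0.75 + (-2.5)² = 0.75 + 6.25 = 7

7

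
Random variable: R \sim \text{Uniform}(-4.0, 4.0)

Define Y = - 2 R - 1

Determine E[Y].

For Y = -2R - 1:
E[Y] = -2 * E[R] - 1
E[R] = (-4 + 4)/2 = 0
E[Y] = -2 * 0 - 1 = -1

-1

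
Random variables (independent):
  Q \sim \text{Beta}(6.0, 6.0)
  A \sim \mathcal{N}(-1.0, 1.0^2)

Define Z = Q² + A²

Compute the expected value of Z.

E[Z] = E[Q²] + E[A²]
E[Q²] = Var(Q) + E[Q]² = 0.019230769 + 0.25 = 0.26923077
E[A²] = Var(A) + E[A]² = 1 + 1 = 2
E[Z] = 0.26923077 + 2 = 2.2692308

2.2692308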